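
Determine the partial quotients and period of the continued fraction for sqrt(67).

[8; (5, 2, 1, 1, 7, 1, 1, 2, 5, 16)]

Write x_i = (sqrt(67) + m_i)/d_i with (m_0, d_0) = (0, 1). a_0 = floor(sqrt(67)) = 8, since 8^2 = 64 <= 67 < 81 = 9^2.
Iterate m_{i+1} = d_i*a_i - m_i, d_{i+1} = (67 - m_{i+1}^2)/d_i, a_{i+1} = floor((a_0 + m_{i+1})/d_{i+1}):
  m_1 = 1*8 - 0 = 8, d_1 = (67 - 8^2)/1 = 3/1 = 3, a_1 = floor((8 + 8)/3) = 5.
  m_2 = 3*5 - 8 = 7, d_2 = (67 - 7^2)/3 = 18/3 = 6, a_2 = floor((8 + 7)/6) = 2.
  m_3 = 6*2 - 7 = 5, d_3 = (67 - 5^2)/6 = 42/6 = 7, a_3 = floor((8 + 5)/7) = 1.
  m_4 = 7*1 - 5 = 2, d_4 = (67 - 2^2)/7 = 63/7 = 9, a_4 = floor((8 + 2)/9) = 1.
  m_5 = 9*1 - 2 = 7, d_5 = (67 - 7^2)/9 = 18/9 = 2, a_5 = floor((8 + 7)/2) = 7.
  m_6 = 2*7 - 7 = 7, d_6 = (67 - 7^2)/2 = 18/2 = 9, a_6 = floor((8 + 7)/9) = 1.
  m_7 = 9*1 - 7 = 2, d_7 = (67 - 2^2)/9 = 63/9 = 7, a_7 = floor((8 + 2)/7) = 1.
  m_8 = 7*1 - 2 = 5, d_8 = (67 - 5^2)/7 = 42/7 = 6, a_8 = floor((8 + 5)/6) = 2.
  m_9 = 6*2 - 5 = 7, d_9 = (67 - 7^2)/6 = 18/6 = 3, a_9 = floor((8 + 7)/3) = 5.
  m_10 = 3*5 - 7 = 8, d_10 = (67 - 8^2)/3 = 3/3 = 1, a_10 = floor((8 + 8)/1) = 16.
  m_11 = 1*16 - 8 = 8, d_11 = (67 - 8^2)/1 = 3/1 = 3: (m_11, d_11) = (m_1, d_1) = (8, 3), so from here the quotients repeat a_1, ..., a_10; the period length is 10.
Hence the expansion of sqrt(67) is a_0 = 8 followed by the repeating block 5, 2, 1, 1, 7, 1, 1, 2, 5, 16 (period 10).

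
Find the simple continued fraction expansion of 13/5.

[2; 1, 1, 2]

Run the Euclidean algorithm on 13 and 5; the successive quotients are the partial quotients a_0, a_1, ... (each step inverts the fractional part left over by the previous one):
  13 = 2*5 + 3, so a_0 = 2.
  5 = 1*3 + 2, so a_1 = 1.
  3 = 1*2 + 1, so a_2 = 1.
  2 = 2*1 + 0, so a_3 = 2.
The remainder reaches 0 after 4 divisions, so the expansion has 4 partial quotients, read off in order.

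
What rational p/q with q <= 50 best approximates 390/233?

77/46

Expand x = 390/233 as a continued fraction with the Euclidean algorithm:
  390 = 1*233 + 157, so a_0 = 1.
  233 = 1*157 + 76, so a_1 = 1.
  157 = 2*76 + 5, so a_2 = 2.
  76 = 15*5 + 1, so a_3 = 15.
  5 = 5*1 + 0, so a_4 = 5.
so x = [1; 1, 2, 15, 5].
Convergents (p_i = a_i*p_{i-1} + p_{i-2}, q_i = a_i*q_{i-1} + q_{i-2} with p_{-2}=0, p_{-1}=1, q_{-2}=1, q_{-1}=0), until the denominator exceeds 50:
  i=0: a_0=1, p_0 = 1*1 + 0 = 1, q_0 = 1*0 + 1 = 1.
  i=1: a_1=1, p_1 = 1*1 + 1 = 2, q_1 = 1*1 + 0 = 1.
  i=2: a_2=2, p_2 = 2*2 + 1 = 5, q_2 = 2*1 + 1 = 3.
  i=3: a_3=15, p_3 = 15*5 + 2 = 77, q_3 = 15*3 + 1 = 46.
  i=4: a_4=5, p_4 = 5*77 + 5 = 390, q_4 = 5*46 + 3 = 233.
q_4 = 233 > 50, so the last convergent with denominator <= 50 is p_3/q_3 = 77/46.
The closest fraction with denominator <= 50 is either p_3/q_3 or the intermediate fraction (k*p_3 + p_2)/(k*q_3 + q_2) with the largest k >= 1 whose denominator stays <= 50; these approach x as k grows, and every other convergent or intermediate fraction in range is farther away.
Largest k: floor((50 - q_2)/q_3) = floor((50 - 3)/46) = 1.
That gives (1*77 + 5)/(1*46 + 3) = 82/49.
Compare the errors: |x - 77/46| = |390*46 - 77*233|/(233*46) = 1/10718, and |x - 82/49| = |390*49 - 82*233|/(233*49) = 4/11417.
Cross-multiplying, 1*11417 = 11417 < 42872 = 4*10718, so 1/10718 is smaller: the convergent 77/46 is closer to x than 82/49.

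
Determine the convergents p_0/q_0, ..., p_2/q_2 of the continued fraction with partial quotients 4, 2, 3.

Using the convergent recurrence p_i = a_i*p_{i-1} + p_{i-2}, q_i = a_i*q_{i-1} + q_{i-2} with p_{-2}=0, p_{-1}=1, q_{-2}=1, q_{-1}=0:
  i=0: a_0=4, p_0 = 4*1 + 0 = 4, q_0 = 4*0 + 1 = 1.
  i=1: a_1=2, p_1 = 2*4 + 1 = 9, q_1 = 2*1 + 0 = 2.
  i=2: a_2=3, p_2 = 3*9 + 4 = 31, q_2 = 3*2 + 1 = 7.

4/1, 9/2, 31/7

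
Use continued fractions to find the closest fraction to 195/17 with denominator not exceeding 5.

23/2

Expand x = 195/17 as a continued fraction with the Euclidean algorithm:
  195 = 11*17 + 8, so a_0 = 11.
  17 = 2*8 + 1, so a_1 = 2.
  8 = 8*1 + 0, so a_2 = 8.
so x = [11; 2, 8].
Convergents (p_i = a_i*p_{i-1} + p_{i-2}, q_i = a_i*q_{i-1} + q_{i-2} with p_{-2}=0, p_{-1}=1, q_{-2}=1, q_{-1}=0), until the denominator exceeds 5:
  i=0: a_0=11, p_0 = 11*1 + 0 = 11, q_0 = 11*0 + 1 = 1.
  i=1: a_1=2, p_1 = 2*11 + 1 = 23, q_1 = 2*1 + 0 = 2.
  i=2: a_2=8, p_2 = 8*23 + 11 = 195, q_2 = 8*2 + 1 = 17.
q_2 = 17 > 5, so the last convergent with denominator <= 5 is p_1/q_1 = 23/2.
The closest fraction with denominator <= 5 is either p_1/q_1 or the intermediate fraction (k*p_1 + p_0)/(k*q_1 + q_0) with the largest k >= 1 whose denominator stays <= 5; these approach x as k grows, and every other convergent or intermediate fraction in range is farther away.
Largest k: floor((5 - q_0)/q_1) = floor((5 - 1)/2) = 2.
That gives (2*23 + 11)/(2*2 + 1) = 57/5.
Compare the errors: |x - 23/2| = |195*2 - 23*17|/(17*2) = 1/34, and |x - 57/5| = |195*5 - 57*17|/(17*5) = 6/85.
Cross-multiplying, 1*85 = 85 < 204 = 6*34, so 1/34 is smaller: the convergent 23/2 is closer to x than 57/5.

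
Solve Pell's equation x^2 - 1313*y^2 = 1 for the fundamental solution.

First expand sqrt(1313) as a continued fraction. With x_i = (sqrt(1313) + m_i)/d_i and (m_0, d_0) = (0, 1): a_0 = floor(sqrt(1313)) = 36, since 36^2 = 1296 <= 1313 < 1369 = 37^2.
Iterate m_{i+1} = d_i*a_i - m_i, d_{i+1} = (1313 - m_{i+1}^2)/d_i, a_{i+1} = floor((a_0 + m_{i+1})/d_{i+1}):
  m_1 = 1*36 - 0 = 36, d_1 = (1313 - 36^2)/1 = 17/1 = 17, a_1 = floor((36 + 36)/17) = 4.
  m_2 = 17*4 - 36 = 32, d_2 = (1313 - 32^2)/17 = 289/17 = 17, a_2 = floor((36 + 32)/17) = 4.
  m_3 = 17*4 - 32 = 36, d_3 = (1313 - 36^2)/17 = 17/17 = 1, a_3 = floor((36 + 36)/1) = 72.
  m_4 = 1*72 - 36 = 36, d_4 = (1313 - 36^2)/1 = 17/1 = 17: (m_4, d_4) = (m_1, d_1) = (36, 17), so from here the quotients repeat a_1, ..., a_3; the period length is 3.
So sqrt(1313) = [36; (4, 4, 72)] with period length k = 3.
k is odd, so (p_{k-1}, q_{k-1}) only solves x^2 - 1313y^2 = -1 and the fundamental solution of x^2 - 1313y^2 = 1 is (p_{2k-1}, q_{2k-1}) = (p_5, q_5); compute convergents through index 5, running through the period twice.
Convergents (p_i = a_i*p_{i-1} + p_{i-2}, q_i = a_i*q_{i-1} + q_{i-2} with p_{-2}=0, p_{-1}=1, q_{-2}=1, q_{-1}=0):
  i=0: a_0=36, p_0 = 36*1 + 0 = 36, q_0 = 36*0 + 1 = 1.
  i=1: a_1=4, p_1 = 4*36 + 1 = 145, q_1 = 4*1 + 0 = 4.
  i=2: a_2=4, p_2 = 4*145 + 36 = 616, q_2 = 4*4 + 1 = 17.
  i=3: a_3=72, p_3 = 72*616 + 145 = 44497, q_3 = 72*17 + 4 = 1228.
  i=4: a_4=4, p_4 = 4*44497 + 616 = 178604, q_4 = 4*1228 + 17 = 4929.
  i=5: a_5=4, p_5 = 4*178604 + 44497 = 758913, q_5 = 4*4929 + 1228 = 20944.
Indeed p_2^2 - 1313*q_2^2 = 379456 - 379457 = -1, not +1.
Check: 758913^2 - 1313*20944^2 = 575948941569 - 575948941568 = 1, so (x, y) = (758913, 20944) solves the equation, and by the theorem it is the least positive solution.

(x, y) = (758913, 20944)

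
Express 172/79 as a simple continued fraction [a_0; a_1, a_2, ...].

[2; 5, 1, 1, 1, 4]

Run the Euclidean algorithm on 172 and 79; the successive quotients are the partial quotients a_0, a_1, ... (each step inverts the fractional part left over by the previous one):
  172 = 2*79 + 14, so a_0 = 2.
  79 = 5*14 + 9, so a_1 = 5.
  14 = 1*9 + 5, so a_2 = 1.
  9 = 1*5 + 4, so a_3 = 1.
  5 = 1*4 + 1, so a_4 = 1.
  4 = 4*1 + 0, so a_5 = 4.
The remainder reaches 0 after 6 divisions, so the expansion has 6 partial quotients, read off in order.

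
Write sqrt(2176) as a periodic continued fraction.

[46; (1, 1, 1, 5, 6, 23, 6, 5, 1, 1, 1, 92)]

Write x_i = (sqrt(2176) + m_i)/d_i with (m_0, d_0) = (0, 1). a_0 = floor(sqrt(2176)) = 46, since 46^2 = 2116 <= 2176 < 2209 = 47^2.
Iterate m_{i+1} = d_i*a_i - m_i, d_{i+1} = (2176 - m_{i+1}^2)/d_i, a_{i+1} = floor((a_0 + m_{i+1})/d_{i+1}):
  m_1 = 1*46 - 0 = 46, d_1 = (2176 - 46^2)/1 = 60/1 = 60, a_1 = floor((46 + 46)/60) = 1.
  m_2 = 60*1 - 46 = 14, d_2 = (2176 - 14^2)/60 = 1980/60 = 33, a_2 = floor((46 + 14)/33) = 1.
  m_3 = 33*1 - 14 = 19, d_3 = (2176 - 19^2)/33 = 1815/33 = 55, a_3 = floor((46 + 19)/55) = 1.
  m_4 = 55*1 - 19 = 36, d_4 = (2176 - 36^2)/55 = 880/55 = 16, a_4 = floor((46 + 36)/16) = 5.
  m_5 = 16*5 - 36 = 44, d_5 = (2176 - 44^2)/16 = 240/16 = 15, a_5 = floor((46 + 44)/15) = 6.
  m_6 = 15*6 - 44 = 46, d_6 = (2176 - 46^2)/15 = 60/15 = 4, a_6 = floor((46 + 46)/4) = 23.
  m_7 = 4*23 - 46 = 46, d_7 = (2176 - 46^2)/4 = 60/4 = 15, a_7 = floor((46 + 46)/15) = 6.
  m_8 = 15*6 - 46 = 44, d_8 = (2176 - 44^2)/15 = 240/15 = 16, a_8 = floor((46 + 44)/16) = 5.
  m_9 = 16*5 - 44 = 36, d_9 = (2176 - 36^2)/16 = 880/16 = 55, a_9 = floor((46 + 36)/55) = 1.
  m_10 = 55*1 - 36 = 19, d_10 = (2176 - 19^2)/55 = 1815/55 = 33, a_10 = floor((46 + 19)/33) = 1.
  m_11 = 33*1 - 19 = 14, d_11 = (2176 - 14^2)/33 = 1980/33 = 60, a_11 = floor((46 + 14)/60) = 1.
  m_12 = 60*1 - 14 = 46, d_12 = (2176 - 46^2)/60 = 60/60 = 1, a_12 = floor((46 + 46)/1) = 92.
  m_13 = 1*92 - 46 = 46, d_13 = (2176 - 46^2)/1 = 60/1 = 60: (m_13, d_13) = (m_1, d_1) = (46, 60), so from here the quotients repeat a_1, ..., a_12; the period length is 12.
Hence the expansion of sqrt(2176) is a_0 = 46 followed by the repeating block 1, 1, 1, 5, 6, 23, 6, 5, 1, 1, 1, 92 (period 12).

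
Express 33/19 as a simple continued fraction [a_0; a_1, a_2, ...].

[1; 1, 2, 1, 4]

Run the Euclidean algorithm on 33 and 19; the successive quotients are the partial quotients a_0, a_1, ... (each step inverts the fractional part left over by the previous one):
  33 = 1*19 + 14, so a_0 = 1.
  19 = 1*14 + 5, so a_1 = 1.
  14 = 2*5 + 4, so a_2 = 2.
  5 = 1*4 + 1, so a_3 = 1.
  4 = 4*1 + 0, so a_4 = 4.
The remainder reaches 0 after 5 divisions, so the expansion has 5 partial quotients, read off in order.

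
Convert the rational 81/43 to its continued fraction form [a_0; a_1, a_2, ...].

Run the Euclidean algorithm on 81 and 43; the successive quotients are the partial quotients a_0, a_1, ... (each step inverts the fractional part left over by the previous one):
  81 = 1*43 + 38, so a_0 = 1.
  43 = 1*38 + 5, so a_1 = 1.
  38 = 7*5 + 3, so a_2 = 7.
  5 = 1*3 + 2, so a_3 = 1.
  3 = 1*2 + 1, so a_4 = 1.
  2 = 2*1 + 0, so a_5 = 2.
The remainder reaches 0 after 6 divisions, so the expansion has 6 partial quotients, read off in order.

[1; 1, 7, 1, 1, 2]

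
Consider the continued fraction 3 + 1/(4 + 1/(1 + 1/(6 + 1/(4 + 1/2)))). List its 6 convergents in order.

3/1, 13/4, 16/5, 109/34, 452/141, 1013/316

Using the convergent recurrence p_i = a_i*p_{i-1} + p_{i-2}, q_i = a_i*q_{i-1} + q_{i-2} with p_{-2}=0, p_{-1}=1, q_{-2}=1, q_{-1}=0:
  i=0: a_0=3, p_0 = 3*1 + 0 = 3, q_0 = 3*0 + 1 = 1.
  i=1: a_1=4, p_1 = 4*3 + 1 = 13, q_1 = 4*1 + 0 = 4.
  i=2: a_2=1, p_2 = 1*13 + 3 = 16, q_2 = 1*4 + 1 = 5.
  i=3: a_3=6, p_3 = 6*16 + 13 = 109, q_3 = 6*5 + 4 = 34.
  i=4: a_4=4, p_4 = 4*109 + 16 = 452, q_4 = 4*34 + 5 = 141.
  i=5: a_5=2, p_5 = 2*452 + 109 = 1013, q_5 = 2*141 + 34 = 316.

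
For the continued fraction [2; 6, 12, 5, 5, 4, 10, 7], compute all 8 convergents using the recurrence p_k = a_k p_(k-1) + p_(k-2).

Using the convergent recurrence p_i = a_i*p_{i-1} + p_{i-2}, q_i = a_i*q_{i-1} + q_{i-2} with p_{-2}=0, p_{-1}=1, q_{-2}=1, q_{-1}=0:
  i=0: a_0=2, p_0 = 2*1 + 0 = 2, q_0 = 2*0 + 1 = 1.
  i=1: a_1=6, p_1 = 6*2 + 1 = 13, q_1 = 6*1 + 0 = 6.
  i=2: a_2=12, p_2 = 12*13 + 2 = 158, q_2 = 12*6 + 1 = 73.
  i=3: a_3=5, p_3 = 5*158 + 13 = 803, q_3 = 5*73 + 6 = 371.
  i=4: a_4=5, p_4 = 5*803 + 158 = 4173, q_4 = 5*371 + 73 = 1928.
  i=5: a_5=4, p_5 = 4*4173 + 803 = 17495, q_5 = 4*1928 + 371 = 8083.
  i=6: a_6=10, p_6 = 10*17495 + 4173 = 179123, q_6 = 10*8083 + 1928 = 82758.
  i=7: a_7=7, p_7 = 7*179123 + 17495 = 1271356, q_7 = 7*82758 + 8083 = 587389.

2/1, 13/6, 158/73, 803/371, 4173/1928, 17495/8083, 179123/82758, 1271356/587389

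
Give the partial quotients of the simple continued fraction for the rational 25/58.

Run the Euclidean algorithm on 25 and 58; the successive quotients are the partial quotients a_0, a_1, ... (each step inverts the fractional part left over by the previous one):
  25 = 0*58 + 25, so a_0 = 0.
  58 = 2*25 + 8, so a_1 = 2.
  25 = 3*8 + 1, so a_2 = 3.
  8 = 8*1 + 0, so a_3 = 8.
The remainder reaches 0 after 4 divisions, so the expansion has 4 partial quotients, read off in order.

[0; 2, 3, 8]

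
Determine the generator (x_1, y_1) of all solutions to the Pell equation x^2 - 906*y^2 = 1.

First expand sqrt(906) as a continued fraction. With x_i = (sqrt(906) + m_i)/d_i and (m_0, d_0) = (0, 1): a_0 = floor(sqrt(906)) = 30, since 30^2 = 900 <= 906 < 961 = 31^2.
Iterate m_{i+1} = d_i*a_i - m_i, d_{i+1} = (906 - m_{i+1}^2)/d_i, a_{i+1} = floor((a_0 + m_{i+1})/d_{i+1}):
  m_1 = 1*30 - 0 = 30, d_1 = (906 - 30^2)/1 = 6/1 = 6, a_1 = floor((30 + 30)/6) = 10.
  m_2 = 6*10 - 30 = 30, d_2 = (906 - 30^2)/6 = 6/6 = 1, a_2 = floor((30 + 30)/1) = 60.
  m_3 = 1*60 - 30 = 30, d_3 = (906 - 30^2)/1 = 6/1 = 6: (m_3, d_3) = (m_1, d_1) = (30, 6), so from here the quotients repeat a_1, a_2; the period length is 2.
So sqrt(906) = [30; (10, 60)] with period length k = 2.
k is even, so the fundamental solution of x^2 - 906y^2 = 1 is (p_{k-1}, q_{k-1}) = (p_1, q_1); compute convergents through index 1.
Convergents (p_i = a_i*p_{i-1} + p_{i-2}, q_i = a_i*q_{i-1} + q_{i-2} with p_{-2}=0, p_{-1}=1, q_{-2}=1, q_{-1}=0):
  i=0: a_0=30, p_0 = 30*1 + 0 = 30, q_0 = 30*0 + 1 = 1.
  i=1: a_1=10, p_1 = 10*30 + 1 = 301, q_1 = 10*1 + 0 = 10.
Check: 301^2 - 906*10^2 = 90601 - 90600 = 1, so (x, y) = (301, 10) solves the equation, and by the theorem it is the least positive solution.

(x, y) = (301, 10)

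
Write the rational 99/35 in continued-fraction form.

Run the Euclidean algorithm on 99 and 35; the successive quotients are the partial quotients a_0, a_1, ... (each step inverts the fractional part left over by the previous one):
  99 = 2*35 + 29, so a_0 = 2.
  35 = 1*29 + 6, so a_1 = 1.
  29 = 4*6 + 5, so a_2 = 4.
  6 = 1*5 + 1, so a_3 = 1.
  5 = 5*1 + 0, so a_4 = 5.
The remainder reaches 0 after 5 divisions, so the expansion has 5 partial quotients, read off in order.

[2; 1, 4, 1, 5]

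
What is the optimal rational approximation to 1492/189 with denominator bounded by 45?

150/19

Expand x = 1492/189 as a continued fraction with the Euclidean algorithm:
  1492 = 7*189 + 169, so a_0 = 7.
  189 = 1*169 + 20, so a_1 = 1.
  169 = 8*20 + 9, so a_2 = 8.
  20 = 2*9 + 2, so a_3 = 2.
  9 = 4*2 + 1, so a_4 = 4.
  2 = 2*1 + 0, so a_5 = 2.
so x = [7; 1, 8, 2, 4, 2].
Convergents (p_i = a_i*p_{i-1} + p_{i-2}, q_i = a_i*q_{i-1} + q_{i-2} with p_{-2}=0, p_{-1}=1, q_{-2}=1, q_{-1}=0), until the denominator exceeds 45:
  i=0: a_0=7, p_0 = 7*1 + 0 = 7, q_0 = 7*0 + 1 = 1.
  i=1: a_1=1, p_1 = 1*7 + 1 = 8, q_1 = 1*1 + 0 = 1.
  i=2: a_2=8, p_2 = 8*8 + 7 = 71, q_2 = 8*1 + 1 = 9.
  i=3: a_3=2, p_3 = 2*71 + 8 = 150, q_3 = 2*9 + 1 = 19.
  i=4: a_4=4, p_4 = 4*150 + 71 = 671, q_4 = 4*19 + 9 = 85.
q_4 = 85 > 45, so the last convergent with denominator <= 45 is p_3/q_3 = 150/19.
The closest fraction with denominator <= 45 is either p_3/q_3 or the intermediate fraction (k*p_3 + p_2)/(k*q_3 + q_2) with the largest k >= 1 whose denominator stays <= 45; these approach x as k grows, and every other convergent or intermediate fraction in range is farther away.
Largest k: floor((45 - q_2)/q_3) = floor((45 - 9)/19) = 1.
That gives (1*150 + 71)/(1*19 + 9) = 221/28.
Compare the errors: |x - 150/19| = |1492*19 - 150*189|/(189*19) = 2/3591, and |x - 221/28| = |1492*28 - 221*189|/(189*28) = 7/5292.
Cross-multiplying, 2*5292 = 10584 < 25137 = 7*3591, so 2/3591 is smaller: the convergent 150/19 is closer to x than 221/28.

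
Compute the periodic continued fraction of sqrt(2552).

[50; (1, 1, 13, 1, 13, 1, 1, 100)]

Write x_i = (sqrt(2552) + m_i)/d_i with (m_0, d_0) = (0, 1). a_0 = floor(sqrt(2552)) = 50, since 50^2 = 2500 <= 2552 < 2601 = 51^2.
Iterate m_{i+1} = d_i*a_i - m_i, d_{i+1} = (2552 - m_{i+1}^2)/d_i, a_{i+1} = floor((a_0 + m_{i+1})/d_{i+1}):
  m_1 = 1*50 - 0 = 50, d_1 = (2552 - 50^2)/1 = 52/1 = 52, a_1 = floor((50 + 50)/52) = 1.
  m_2 = 52*1 - 50 = 2, d_2 = (2552 - 2^2)/52 = 2548/52 = 49, a_2 = floor((50 + 2)/49) = 1.
  m_3 = 49*1 - 2 = 47, d_3 = (2552 - 47^2)/49 = 343/49 = 7, a_3 = floor((50 + 47)/7) = 13.
  m_4 = 7*13 - 47 = 44, d_4 = (2552 - 44^2)/7 = 616/7 = 88, a_4 = floor((50 + 44)/88) = 1.
  m_5 = 88*1 - 44 = 44, d_5 = (2552 - 44^2)/88 = 616/88 = 7, a_5 = floor((50 + 44)/7) = 13.
  m_6 = 7*13 - 44 = 47, d_6 = (2552 - 47^2)/7 = 343/7 = 49, a_6 = floor((50 + 47)/49) = 1.
  m_7 = 49*1 - 47 = 2, d_7 = (2552 - 2^2)/49 = 2548/49 = 52, a_7 = floor((50 + 2)/52) = 1.
  m_8 = 52*1 - 2 = 50, d_8 = (2552 - 50^2)/52 = 52/52 = 1, a_8 = floor((50 + 50)/1) = 100.
  m_9 = 1*100 - 50 = 50, d_9 = (2552 - 50^2)/1 = 52/1 = 52: (m_9, d_9) = (m_1, d_1) = (50, 52), so from here the quotients repeat a_1, ..., a_8; the period length is 8.
Hence the expansion of sqrt(2552) is a_0 = 50 followed by the repeating block 1, 1, 13, 1, 13, 1, 1, 100 (period 8).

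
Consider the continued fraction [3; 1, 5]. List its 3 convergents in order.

3/1, 4/1, 23/6

Using the convergent recurrence p_i = a_i*p_{i-1} + p_{i-2}, q_i = a_i*q_{i-1} + q_{i-2} with p_{-2}=0, p_{-1}=1, q_{-2}=1, q_{-1}=0:
  i=0: a_0=3, p_0 = 3*1 + 0 = 3, q_0 = 3*0 + 1 = 1.
  i=1: a_1=1, p_1 = 1*3 + 1 = 4, q_1 = 1*1 + 0 = 1.
  i=2: a_2=5, p_2 = 5*4 + 3 = 23, q_2 = 5*1 + 1 = 6.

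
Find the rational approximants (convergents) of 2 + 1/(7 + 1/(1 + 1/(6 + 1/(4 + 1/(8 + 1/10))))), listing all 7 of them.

Using the convergent recurrence p_i = a_i*p_{i-1} + p_{i-2}, q_i = a_i*q_{i-1} + q_{i-2} with p_{-2}=0, p_{-1}=1, q_{-2}=1, q_{-1}=0:
  i=0: a_0=2, p_0 = 2*1 + 0 = 2, q_0 = 2*0 + 1 = 1.
  i=1: a_1=7, p_1 = 7*2 + 1 = 15, q_1 = 7*1 + 0 = 7.
  i=2: a_2=1, p_2 = 1*15 + 2 = 17, q_2 = 1*7 + 1 = 8.
  i=3: a_3=6, p_3 = 6*17 + 15 = 117, q_3 = 6*8 + 7 = 55.
  i=4: a_4=4, p_4 = 4*117 + 17 = 485, q_4 = 4*55 + 8 = 228.
  i=5: a_5=8, p_5 = 8*485 + 117 = 3997, q_5 = 8*228 + 55 = 1879.
  i=6: a_6=10, p_6 = 10*3997 + 485 = 40455, q_6 = 10*1879 + 228 = 19018.

2/1, 15/7, 17/8, 117/55, 485/228, 3997/1879, 40455/19018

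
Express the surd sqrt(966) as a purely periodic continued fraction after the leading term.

[31; (12, 2, 2, 2, 12, 62)]

Write x_i = (sqrt(966) + m_i)/d_i with (m_0, d_0) = (0, 1). a_0 = floor(sqrt(966)) = 31, since 31^2 = 961 <= 966 < 1024 = 32^2.
Iterate m_{i+1} = d_i*a_i - m_i, d_{i+1} = (966 - m_{i+1}^2)/d_i, a_{i+1} = floor((a_0 + m_{i+1})/d_{i+1}):
  m_1 = 1*31 - 0 = 31, d_1 = (966 - 31^2)/1 = 5/1 = 5, a_1 = floor((31 + 31)/5) = 12.
  m_2 = 5*12 - 31 = 29, d_2 = (966 - 29^2)/5 = 125/5 = 25, a_2 = floor((31 + 29)/25) = 2.
  m_3 = 25*2 - 29 = 21, d_3 = (966 - 21^2)/25 = 525/25 = 21, a_3 = floor((31 + 21)/21) = 2.
  m_4 = 21*2 - 21 = 21, d_4 = (966 - 21^2)/21 = 525/21 = 25, a_4 = floor((31 + 21)/25) = 2.
  m_5 = 25*2 - 21 = 29, d_5 = (966 - 29^2)/25 = 125/25 = 5, a_5 = floor((31 + 29)/5) = 12.
  m_6 = 5*12 - 29 = 31, d_6 = (966 - 31^2)/5 = 5/5 = 1, a_6 = floor((31 + 31)/1) = 62.
  m_7 = 1*62 - 31 = 31, d_7 = (966 - 31^2)/1 = 5/1 = 5: (m_7, d_7) = (m_1, d_1) = (31, 5), so from here the quotients repeat a_1, ..., a_6; the period length is 6.
Hence the expansion of sqrt(966) is a_0 = 31 followed by the repeating block 12, 2, 2, 2, 12, 62 (period 6).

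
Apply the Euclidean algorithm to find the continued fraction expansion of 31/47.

[0; 1, 1, 1, 15]

Run the Euclidean algorithm on 31 and 47; the successive quotients are the partial quotients a_0, a_1, ... (each step inverts the fractional part left over by the previous one):
  31 = 0*47 + 31, so a_0 = 0.
  47 = 1*31 + 16, so a_1 = 1.
  31 = 1*16 + 15, so a_2 = 1.
  16 = 1*15 + 1, so a_3 = 1.
  15 = 15*1 + 0, so a_4 = 15.
The remainder reaches 0 after 5 divisions, so the expansion has 5 partial quotients, read off in order.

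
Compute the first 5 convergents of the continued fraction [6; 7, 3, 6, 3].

6/1, 43/7, 135/22, 853/139, 2694/439

Using the convergent recurrence p_i = a_i*p_{i-1} + p_{i-2}, q_i = a_i*q_{i-1} + q_{i-2} with p_{-2}=0, p_{-1}=1, q_{-2}=1, q_{-1}=0:
  i=0: a_0=6, p_0 = 6*1 + 0 = 6, q_0 = 6*0 + 1 = 1.
  i=1: a_1=7, p_1 = 7*6 + 1 = 43, q_1 = 7*1 + 0 = 7.
  i=2: a_2=3, p_2 = 3*43 + 6 = 135, q_2 = 3*7 + 1 = 22.
  i=3: a_3=6, p_3 = 6*135 + 43 = 853, q_3 = 6*22 + 7 = 139.
  i=4: a_4=3, p_4 = 3*853 + 135 = 2694, q_4 = 3*139 + 22 = 439.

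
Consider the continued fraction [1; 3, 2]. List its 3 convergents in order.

1/1, 4/3, 9/7

Using the convergent recurrence p_i = a_i*p_{i-1} + p_{i-2}, q_i = a_i*q_{i-1} + q_{i-2} with p_{-2}=0, p_{-1}=1, q_{-2}=1, q_{-1}=0:
  i=0: a_0=1, p_0 = 1*1 + 0 = 1, q_0 = 1*0 + 1 = 1.
  i=1: a_1=3, p_1 = 3*1 + 1 = 4, q_1 = 3*1 + 0 = 3.
  i=2: a_2=2, p_2 = 2*4 + 1 = 9, q_2 = 2*3 + 1 = 7.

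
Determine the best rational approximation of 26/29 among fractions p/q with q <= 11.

9/10

Expand x = 26/29 as a continued fraction with the Euclidean algorithm:
  26 = 0*29 + 26, so a_0 = 0.
  29 = 1*26 + 3, so a_1 = 1.
  26 = 8*3 + 2, so a_2 = 8.
  3 = 1*2 + 1, so a_3 = 1.
  2 = 2*1 + 0, so a_4 = 2.
so x = [0; 1, 8, 1, 2].
Convergents (p_i = a_i*p_{i-1} + p_{i-2}, q_i = a_i*q_{i-1} + q_{i-2} with p_{-2}=0, p_{-1}=1, q_{-2}=1, q_{-1}=0), until the denominator exceeds 11:
  i=0: a_0=0, p_0 = 0*1 + 0 = 0, q_0 = 0*0 + 1 = 1.
  i=1: a_1=1, p_1 = 1*0 + 1 = 1, q_1 = 1*1 + 0 = 1.
  i=2: a_2=8, p_2 = 8*1 + 0 = 8, q_2 = 8*1 + 1 = 9.
  i=3: a_3=1, p_3 = 1*8 + 1 = 9, q_3 = 1*9 + 1 = 10.
  i=4: a_4=2, p_4 = 2*9 + 8 = 26, q_4 = 2*10 + 9 = 29.
q_4 = 29 > 11, so the last convergent with denominator <= 11 is p_3/q_3 = 9/10.
The closest fraction with denominator <= 11 is either p_3/q_3 or the intermediate fraction (k*p_3 + p_2)/(k*q_3 + q_2) with the largest k >= 1 whose denominator stays <= 11; these approach x as k grows, and every other convergent or intermediate fraction in range is farther away.
Largest k: floor((11 - q_2)/q_3) = floor((11 - 9)/10) = 0.
Since k = 0, no intermediate fraction beyond p_3/q_3 has denominator <= 11, so the convergent 9/10 is the closest (its error is |26*10 - 9*29|/(29*10) = 1/290).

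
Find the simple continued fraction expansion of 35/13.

[2; 1, 2, 4]

Run the Euclidean algorithm on 35 and 13; the successive quotients are the partial quotients a_0, a_1, ... (each step inverts the fractional part left over by the previous one):
  35 = 2*13 + 9, so a_0 = 2.
  13 = 1*9 + 4, so a_1 = 1.
  9 = 2*4 + 1, so a_2 = 2.
  4 = 4*1 + 0, so a_3 = 4.
The remainder reaches 0 after 4 divisions, so the expansion has 4 partial quotients, read off in order.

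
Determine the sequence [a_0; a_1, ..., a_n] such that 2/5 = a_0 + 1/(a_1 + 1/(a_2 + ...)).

[0; 2, 2]

Run the Euclidean algorithm on 2 and 5; the successive quotients are the partial quotients a_0, a_1, ... (each step inverts the fractional part left over by the previous one):
  2 = 0*5 + 2, so a_0 = 0.
  5 = 2*2 + 1, so a_1 = 2.
  2 = 2*1 + 0, so a_2 = 2.
The remainder reaches 0 after 3 divisions, so the expansion has 3 partial quotients, read off in order.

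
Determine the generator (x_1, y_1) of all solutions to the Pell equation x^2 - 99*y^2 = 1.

(x, y) = (10, 1)

First expand sqrt(99) as a continued fraction. With x_i = (sqrt(99) + m_i)/d_i and (m_0, d_0) = (0, 1): a_0 = floor(sqrt(99)) = 9, since 9^2 = 81 <= 99 < 100 = 10^2.
Iterate m_{i+1} = d_i*a_i - m_i, d_{i+1} = (99 - m_{i+1}^2)/d_i, a_{i+1} = floor((a_0 + m_{i+1})/d_{i+1}):
  m_1 = 1*9 - 0 = 9, d_1 = (99 - 9^2)/1 = 18/1 = 18, a_1 = floor((9 + 9)/18) = 1.
  m_2 = 18*1 - 9 = 9, d_2 = (99 - 9^2)/18 = 18/18 = 1, a_2 = floor((9 + 9)/1) = 18.
  m_3 = 1*18 - 9 = 9, d_3 = (99 - 9^2)/1 = 18/1 = 18: (m_3, d_3) = (m_1, d_1) = (9, 18), so from here the quotients repeat a_1, a_2; the period length is 2.
So sqrt(99) = [9; (1, 18)] with period length k = 2.
k is even, so the fundamental solution of x^2 - 99y^2 = 1 is (p_{k-1}, q_{k-1}) = (p_1, q_1); compute convergents through index 1.
Convergents (p_i = a_i*p_{i-1} + p_{i-2}, q_i = a_i*q_{i-1} + q_{i-2} with p_{-2}=0, p_{-1}=1, q_{-2}=1, q_{-1}=0):
  i=0: a_0=9, p_0 = 9*1 + 0 = 9, q_0 = 9*0 + 1 = 1.
  i=1: a_1=1, p_1 = 1*9 + 1 = 10, q_1 = 1*1 + 0 = 1.
Check: 10^2 - 99*1^2 = 100 - 99 = 1, so (x, y) = (10, 1) solves the equation, and by the theorem it is the least positive solution.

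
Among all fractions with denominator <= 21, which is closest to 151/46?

23/7

Expand x = 151/46 as a continued fraction with the Euclidean algorithm:
  151 = 3*46 + 13, so a_0 = 3.
  46 = 3*13 + 7, so a_1 = 3.
  13 = 1*7 + 6, so a_2 = 1.
  7 = 1*6 + 1, so a_3 = 1.
  6 = 6*1 + 0, so a_4 = 6.
so x = [3; 3, 1, 1, 6].
Convergents (p_i = a_i*p_{i-1} + p_{i-2}, q_i = a_i*q_{i-1} + q_{i-2} with p_{-2}=0, p_{-1}=1, q_{-2}=1, q_{-1}=0), until the denominator exceeds 21:
  i=0: a_0=3, p_0 = 3*1 + 0 = 3, q_0 = 3*0 + 1 = 1.
  i=1: a_1=3, p_1 = 3*3 + 1 = 10, q_1 = 3*1 + 0 = 3.
  i=2: a_2=1, p_2 = 1*10 + 3 = 13, q_2 = 1*3 + 1 = 4.
  i=3: a_3=1, p_3 = 1*13 + 10 = 23, q_3 = 1*4 + 3 = 7.
  i=4: a_4=6, p_4 = 6*23 + 13 = 151, q_4 = 6*7 + 4 = 46.
q_4 = 46 > 21, so the last convergent with denominator <= 21 is p_3/q_3 = 23/7.
The closest fraction with denominator <= 21 is either p_3/q_3 or the intermediate fraction (k*p_3 + p_2)/(k*q_3 + q_2) with the largest k >= 1 whose denominator stays <= 21; these approach x as k grows, and every other convergent or intermediate fraction in range is farther away.
Largest k: floor((21 - q_2)/q_3) = floor((21 - 4)/7) = 2.
That gives (2*23 + 13)/(2*7 + 4) = 59/18.
Compare the errors: |x - 23/7| = |151*7 - 23*46|/(46*7) = 1/322, and |x - 59/18| = |151*18 - 59*46|/(46*18) = 4/828.
Cross-multiplying, 1*828 = 828 < 1288 = 4*322, so 1/322 is smaller: the convergent 23/7 is closer to x than 59/18.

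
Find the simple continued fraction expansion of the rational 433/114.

[3; 1, 3, 1, 22]

Run the Euclidean algorithm on 433 and 114; the successive quotients are the partial quotients a_0, a_1, ... (each step inverts the fractional part left over by the previous one):
  433 = 3*114 + 91, so a_0 = 3.
  114 = 1*91 + 23, so a_1 = 1.
  91 = 3*23 + 22, so a_2 = 3.
  23 = 1*22 + 1, so a_3 = 1.
  22 = 22*1 + 0, so a_4 = 22.
The remainder reaches 0 after 5 divisions, so the expansion has 5 partial quotients, read off in order.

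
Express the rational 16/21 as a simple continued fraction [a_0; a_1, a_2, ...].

[0; 1, 3, 5]

Run the Euclidean algorithm on 16 and 21; the successive quotients are the partial quotients a_0, a_1, ... (each step inverts the fractional part left over by the previous one):
  16 = 0*21 + 16, so a_0 = 0.
  21 = 1*16 + 5, so a_1 = 1.
  16 = 3*5 + 1, so a_2 = 3.
  5 = 5*1 + 0, so a_3 = 5.
The remainder reaches 0 after 4 divisions, so the expansion has 4 partial quotients, read off in order.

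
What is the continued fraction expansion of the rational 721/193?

[3; 1, 2, 1, 3, 1, 1, 1, 3]

Run the Euclidean algorithm on 721 and 193; the successive quotients are the partial quotients a_0, a_1, ... (each step inverts the fractional part left over by the previous one):
  721 = 3*193 + 142, so a_0 = 3.
  193 = 1*142 + 51, so a_1 = 1.
  142 = 2*51 + 40, so a_2 = 2.
  51 = 1*40 + 11, so a_3 = 1.
  40 = 3*11 + 7, so a_4 = 3.
  11 = 1*7 + 4, so a_5 = 1.
  7 = 1*4 + 3, so a_6 = 1.
  4 = 1*3 + 1, so a_7 = 1.
  3 = 3*1 + 0, so a_8 = 3.
The remainder reaches 0 after 9 divisions, so the expansion has 9 partial quotients, read off in order.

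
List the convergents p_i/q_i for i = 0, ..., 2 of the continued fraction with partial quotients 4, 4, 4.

Using the convergent recurrence p_i = a_i*p_{i-1} + p_{i-2}, q_i = a_i*q_{i-1} + q_{i-2} with p_{-2}=0, p_{-1}=1, q_{-2}=1, q_{-1}=0:
  i=0: a_0=4, p_0 = 4*1 + 0 = 4, q_0 = 4*0 + 1 = 1.
  i=1: a_1=4, p_1 = 4*4 + 1 = 17, q_1 = 4*1 + 0 = 4.
  i=2: a_2=4, p_2 = 4*17 + 4 = 72, q_2 = 4*4 + 1 = 17.

4/1, 17/4, 72/17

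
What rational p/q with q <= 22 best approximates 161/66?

39/16

Expand x = 161/66 as a continued fraction with the Euclidean algorithm:
  161 = 2*66 + 29, so a_0 = 2.
  66 = 2*29 + 8, so a_1 = 2.
  29 = 3*8 + 5, so a_2 = 3.
  8 = 1*5 + 3, so a_3 = 1.
  5 = 1*3 + 2, so a_4 = 1.
  3 = 1*2 + 1, so a_5 = 1.
  2 = 2*1 + 0, so a_6 = 2.
so x = [2; 2, 3, 1, 1, 1, 2].
Convergents (p_i = a_i*p_{i-1} + p_{i-2}, q_i = a_i*q_{i-1} + q_{i-2} with p_{-2}=0, p_{-1}=1, q_{-2}=1, q_{-1}=0), until the denominator exceeds 22:
  i=0: a_0=2, p_0 = 2*1 + 0 = 2, q_0 = 2*0 + 1 = 1.
  i=1: a_1=2, p_1 = 2*2 + 1 = 5, q_1 = 2*1 + 0 = 2.
  i=2: a_2=3, p_2 = 3*5 + 2 = 17, q_2 = 3*2 + 1 = 7.
  i=3: a_3=1, p_3 = 1*17 + 5 = 22, q_3 = 1*7 + 2 = 9.
  i=4: a_4=1, p_4 = 1*22 + 17 = 39, q_4 = 1*9 + 7 = 16.
  i=5: a_5=1, p_5 = 1*39 + 22 = 61, q_5 = 1*16 + 9 = 25.
q_5 = 25 > 22, so the last convergent with denominator <= 22 is p_4/q_4 = 39/16.
The closest fraction with denominator <= 22 is either p_4/q_4 or the intermediate fraction (k*p_4 + p_3)/(k*q_4 + q_3) with the largest k >= 1 whose denominator stays <= 22; these approach x as k grows, and every other convergent or intermediate fraction in range is farther away.
Largest k: floor((22 - q_3)/q_4) = floor((22 - 9)/16) = 0.
Since k = 0, no intermediate fraction beyond p_4/q_4 has denominator <= 22, so the convergent 39/16 is the closest (its error is |161*16 - 39*66|/(66*16) = 2/1056).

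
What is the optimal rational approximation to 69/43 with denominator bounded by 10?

Expand x = 69/43 as a continued fraction with the Euclidean algorithm:
  69 = 1*43 + 26, so a_0 = 1.
  43 = 1*26 + 17, so a_1 = 1.
  26 = 1*17 + 9, so a_2 = 1.
  17 = 1*9 + 8, so a_3 = 1.
  9 = 1*8 + 1, so a_4 = 1.
  8 = 8*1 + 0, so a_5 = 8.
so x = [1; 1, 1, 1, 1, 8].
Convergents (p_i = a_i*p_{i-1} + p_{i-2}, q_i = a_i*q_{i-1} + q_{i-2} with p_{-2}=0, p_{-1}=1, q_{-2}=1, q_{-1}=0), until the denominator exceeds 10:
  i=0: a_0=1, p_0 = 1*1 + 0 = 1, q_0 = 1*0 + 1 = 1.
  i=1: a_1=1, p_1 = 1*1 + 1 = 2, q_1 = 1*1 + 0 = 1.
  i=2: a_2=1, p_2 = 1*2 + 1 = 3, q_2 = 1*1 + 1 = 2.
  i=3: a_3=1, p_3 = 1*3 + 2 = 5, q_3 = 1*2 + 1 = 3.
  i=4: a_4=1, p_4 = 1*5 + 3 = 8, q_4 = 1*3 + 2 = 5.
  i=5: a_5=8, p_5 = 8*8 + 5 = 69, q_5 = 8*5 + 3 = 43.
q_5 = 43 > 10, so the last convergent with denominator <= 10 is p_4/q_4 = 8/5.
The closest fraction with denominator <= 10 is either p_4/q_4 or the intermediate fraction (k*p_4 + p_3)/(k*q_4 + q_3) with the largest k >= 1 whose denominator stays <= 10; these approach x as k grows, and every other convergent or intermediate fraction in range is farther away.
Largest k: floor((10 - q_3)/q_4) = floor((10 - 3)/5) = 1.
That gives (1*8 + 5)/(1*5 + 3) = 13/8.
Compare the errors: |x - 8/5| = |69*5 - 8*43|/(43*5) = 1/215, and |x - 13/8| = |69*8 - 13*43|/(43*8) = 7/344.
Cross-multiplying, 1*344 = 344 < 1505 = 7*215, so 1/215 is smaller: the convergent 8/5 is closer to x than 13/8.

8/5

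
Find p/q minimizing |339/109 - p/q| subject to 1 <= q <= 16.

28/9

Expand x = 339/109 as a continued fraction with the Euclidean algorithm:
  339 = 3*109 + 12, so a_0 = 3.
  109 = 9*12 + 1, so a_1 = 9.
  12 = 12*1 + 0, so a_2 = 12.
so x = [3; 9, 12].
Convergents (p_i = a_i*p_{i-1} + p_{i-2}, q_i = a_i*q_{i-1} + q_{i-2} with p_{-2}=0, p_{-1}=1, q_{-2}=1, q_{-1}=0), until the denominator exceeds 16:
  i=0: a_0=3, p_0 = 3*1 + 0 = 3, q_0 = 3*0 + 1 = 1.
  i=1: a_1=9, p_1 = 9*3 + 1 = 28, q_1 = 9*1 + 0 = 9.
  i=2: a_2=12, p_2 = 12*28 + 3 = 339, q_2 = 12*9 + 1 = 109.
q_2 = 109 > 16, so the last convergent with denominator <= 16 is p_1/q_1 = 28/9.
The closest fraction with denominator <= 16 is either p_1/q_1 or the intermediate fraction (k*p_1 + p_0)/(k*q_1 + q_0) with the largest k >= 1 whose denominator stays <= 16; these approach x as k grows, and every other convergent or intermediate fraction in range is farther away.
Largest k: floor((16 - q_0)/q_1) = floor((16 - 1)/9) = 1.
That gives (1*28 + 3)/(1*9 + 1) = 31/10.
Compare the errors: |x - 28/9| = |339*9 - 28*109|/(109*9) = 1/981, and |x - 31/10| = |339*10 - 31*109|/(109*10) = 11/1090.
Cross-multiplying, 1*1090 = 1090 < 10791 = 11*981, so 1/981 is smaller: the convergent 28/9 is closer to x than 31/10.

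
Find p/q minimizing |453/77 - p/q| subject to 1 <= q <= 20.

100/17

Expand x = 453/77 as a continued fraction with the Euclidean algorithm:
  453 = 5*77 + 68, so a_0 = 5.
  77 = 1*68 + 9, so a_1 = 1.
  68 = 7*9 + 5, so a_2 = 7.
  9 = 1*5 + 4, so a_3 = 1.
  5 = 1*4 + 1, so a_4 = 1.
  4 = 4*1 + 0, so a_5 = 4.
so x = [5; 1, 7, 1, 1, 4].
Convergents (p_i = a_i*p_{i-1} + p_{i-2}, q_i = a_i*q_{i-1} + q_{i-2} with p_{-2}=0, p_{-1}=1, q_{-2}=1, q_{-1}=0), until the denominator exceeds 20:
  i=0: a_0=5, p_0 = 5*1 + 0 = 5, q_0 = 5*0 + 1 = 1.
  i=1: a_1=1, p_1 = 1*5 + 1 = 6, q_1 = 1*1 + 0 = 1.
  i=2: a_2=7, p_2 = 7*6 + 5 = 47, q_2 = 7*1 + 1 = 8.
  i=3: a_3=1, p_3 = 1*47 + 6 = 53, q_3 = 1*8 + 1 = 9.
  i=4: a_4=1, p_4 = 1*53 + 47 = 100, q_4 = 1*9 + 8 = 17.
  i=5: a_5=4, p_5 = 4*100 + 53 = 453, q_5 = 4*17 + 9 = 77.
q_5 = 77 > 20, so the last convergent with denominator <= 20 is p_4/q_4 = 100/17.
The closest fraction with denominator <= 20 is either p_4/q_4 or the intermediate fraction (k*p_4 + p_3)/(k*q_4 + q_3) with the largest k >= 1 whose denominator stays <= 20; these approach x as k grows, and every other convergent or intermediate fraction in range is farther away.
Largest k: floor((20 - q_3)/q_4) = floor((20 - 9)/17) = 0.
Since k = 0, no intermediate fraction beyond p_4/q_4 has denominator <= 20, so the convergent 100/17 is the closest (its error is |453*17 - 100*77|/(77*17) = 1/1309).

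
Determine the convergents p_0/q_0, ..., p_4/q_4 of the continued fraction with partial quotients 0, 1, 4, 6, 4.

Using the convergent recurrence p_i = a_i*p_{i-1} + p_{i-2}, q_i = a_i*q_{i-1} + q_{i-2} with p_{-2}=0, p_{-1}=1, q_{-2}=1, q_{-1}=0:
  i=0: a_0=0, p_0 = 0*1 + 0 = 0, q_0 = 0*0 + 1 = 1.
  i=1: a_1=1, p_1 = 1*0 + 1 = 1, q_1 = 1*1 + 0 = 1.
  i=2: a_2=4, p_2 = 4*1 + 0 = 4, q_2 = 4*1 + 1 = 5.
  i=3: a_3=6, p_3 = 6*4 + 1 = 25, q_3 = 6*5 + 1 = 31.
  i=4: a_4=4, p_4 = 4*25 + 4 = 104, q_4 = 4*31 + 5 = 129.

0/1, 1/1, 4/5, 25/31, 104/129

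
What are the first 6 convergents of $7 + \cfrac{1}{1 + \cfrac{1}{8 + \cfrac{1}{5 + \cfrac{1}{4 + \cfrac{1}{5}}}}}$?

7/1, 8/1, 71/9, 363/46, 1523/193, 7978/1011

Using the convergent recurrence p_i = a_i*p_{i-1} + p_{i-2}, q_i = a_i*q_{i-1} + q_{i-2} with p_{-2}=0, p_{-1}=1, q_{-2}=1, q_{-1}=0:
  i=0: a_0=7, p_0 = 7*1 + 0 = 7, q_0 = 7*0 + 1 = 1.
  i=1: a_1=1, p_1 = 1*7 + 1 = 8, q_1 = 1*1 + 0 = 1.
  i=2: a_2=8, p_2 = 8*8 + 7 = 71, q_2 = 8*1 + 1 = 9.
  i=3: a_3=5, p_3 = 5*71 + 8 = 363, q_3 = 5*9 + 1 = 46.
  i=4: a_4=4, p_4 = 4*363 + 71 = 1523, q_4 = 4*46 + 9 = 193.
  i=5: a_5=5, p_5 = 5*1523 + 363 = 7978, q_5 = 5*193 + 46 = 1011.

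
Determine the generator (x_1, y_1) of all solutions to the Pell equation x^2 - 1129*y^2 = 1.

(x, y) = (56449, 1680)

First expand sqrt(1129) as a continued fraction. With x_i = (sqrt(1129) + m_i)/d_i and (m_0, d_0) = (0, 1): a_0 = floor(sqrt(1129)) = 33, since 33^2 = 1089 <= 1129 < 1156 = 34^2.
Iterate m_{i+1} = d_i*a_i - m_i, d_{i+1} = (1129 - m_{i+1}^2)/d_i, a_{i+1} = floor((a_0 + m_{i+1})/d_{i+1}):
  m_1 = 1*33 - 0 = 33, d_1 = (1129 - 33^2)/1 = 40/1 = 40, a_1 = floor((33 + 33)/40) = 1.
  m_2 = 40*1 - 33 = 7, d_2 = (1129 - 7^2)/40 = 1080/40 = 27, a_2 = floor((33 + 7)/27) = 1.
  m_3 = 27*1 - 7 = 20, d_3 = (1129 - 20^2)/27 = 729/27 = 27, a_3 = floor((33 + 20)/27) = 1.
  m_4 = 27*1 - 20 = 7, d_4 = (1129 - 7^2)/27 = 1080/27 = 40, a_4 = floor((33 + 7)/40) = 1.
  m_5 = 40*1 - 7 = 33, d_5 = (1129 - 33^2)/40 = 40/40 = 1, a_5 = floor((33 + 33)/1) = 66.
  m_6 = 1*66 - 33 = 33, d_6 = (1129 - 33^2)/1 = 40/1 = 40: (m_6, d_6) = (m_1, d_1) = (33, 40), so from here the quotients repeat a_1, ..., a_5; the period length is 5.
So sqrt(1129) = [33; (1, 1, 1, 1, 66)] with period length k = 5.
k is odd, so (p_{k-1}, q_{k-1}) only solves x^2 - 1129y^2 = -1 and the fundamental solution of x^2 - 1129y^2 = 1 is (p_{2k-1}, q_{2k-1}) = (p_9, q_9); compute convergents through index 9, running through the period twice.
Convergents (p_i = a_i*p_{i-1} + p_{i-2}, q_i = a_i*q_{i-1} + q_{i-2} with p_{-2}=0, p_{-1}=1, q_{-2}=1, q_{-1}=0):
  i=0: a_0=33, p_0 = 33*1 + 0 = 33, q_0 = 33*0 + 1 = 1.
  i=1: a_1=1, p_1 = 1*33 + 1 = 34, q_1 = 1*1 + 0 = 1.
  i=2: a_2=1, p_2 = 1*34 + 33 = 67, q_2 = 1*1 + 1 = 2.
  i=3: a_3=1, p_3 = 1*67 + 34 = 101, q_3 = 1*2 + 1 = 3.
  i=4: a_4=1, p_4 = 1*101 + 67 = 168, q_4 = 1*3 + 2 = 5.
  i=5: a_5=66, p_5 = 66*168 + 101 = 11189, q_5 = 66*5 + 3 = 333.
  i=6: a_6=1, p_6 = 1*11189 + 168 = 11357, q_6 = 1*333 + 5 = 338.
  i=7: a_7=1, p_7 = 1*11357 + 11189 = 22546, q_7 = 1*338 + 333 = 671.
  i=8: a_8=1, p_8 = 1*22546 + 11357 = 33903, q_8 = 1*671 + 338 = 1009.
  i=9: a_9=1, p_9 = 1*33903 + 22546 = 56449, q_9 = 1*1009 + 671 = 1680.
Indeed p_4^2 - 1129*q_4^2 = 28224 - 28225 = -1, not +1.
Check: 56449^2 - 1129*1680^2 = 3186489601 - 3186489600 = 1, so (x, y) = (56449, 1680) solves the equation, and by the theorem it is the least positive solution.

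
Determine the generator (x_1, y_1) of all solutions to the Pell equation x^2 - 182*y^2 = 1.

First expand sqrt(182) as a continued fraction. With x_i = (sqrt(182) + m_i)/d_i and (m_0, d_0) = (0, 1): a_0 = floor(sqrt(182)) = 13, since 13^2 = 169 <= 182 < 196 = 14^2.
Iterate m_{i+1} = d_i*a_i - m_i, d_{i+1} = (182 - m_{i+1}^2)/d_i, a_{i+1} = floor((a_0 + m_{i+1})/d_{i+1}):
  m_1 = 1*13 - 0 = 13, d_1 = (182 - 13^2)/1 = 13/1 = 13, a_1 = floor((13 + 13)/13) = 2.
  m_2 = 13*2 - 13 = 13, d_2 = (182 - 13^2)/13 = 13/13 = 1, a_2 = floor((13 + 13)/1) = 26.
  m_3 = 1*26 - 13 = 13, d_3 = (182 - 13^2)/1 = 13/1 = 13: (m_3, d_3) = (m_1, d_1) = (13, 13), so from here the quotients repeat a_1, a_2; the period length is 2.
So sqrt(182) = [13; (2, 26)] with period length k = 2.
k is even, so the fundamental solution of x^2 - 182y^2 = 1 is (p_{k-1}, q_{k-1}) = (p_1, q_1); compute convergents through index 1.
Convergents (p_i = a_i*p_{i-1} + p_{i-2}, q_i = a_i*q_{i-1} + q_{i-2} with p_{-2}=0, p_{-1}=1, q_{-2}=1, q_{-1}=0):
  i=0: a_0=13, p_0 = 13*1 + 0 = 13, q_0 = 13*0 + 1 = 1.
  i=1: a_1=2, p_1 = 2*13 + 1 = 27, q_1 = 2*1 + 0 = 2.
Check: 27^2 - 182*2^2 = 729 - 728 = 1, so (x, y) = (27, 2) solves the equation, and by the theorem it is the least positive solution.

(x, y) = (27, 2)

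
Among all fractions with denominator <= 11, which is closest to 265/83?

Expand x = 265/83 as a continued fraction with the Euclidean algorithm:
  265 = 3*83 + 16, so a_0 = 3.
  83 = 5*16 + 3, so a_1 = 5.
  16 = 5*3 + 1, so a_2 = 5.
  3 = 3*1 + 0, so a_3 = 3.
so x = [3; 5, 5, 3].
Convergents (p_i = a_i*p_{i-1} + p_{i-2}, q_i = a_i*q_{i-1} + q_{i-2} with p_{-2}=0, p_{-1}=1, q_{-2}=1, q_{-1}=0), until the denominator exceeds 11:
  i=0: a_0=3, p_0 = 3*1 + 0 = 3, q_0 = 3*0 + 1 = 1.
  i=1: a_1=5, p_1 = 5*3 + 1 = 16, q_1 = 5*1 + 0 = 5.
  i=2: a_2=5, p_2 = 5*16 + 3 = 83, q_2 = 5*5 + 1 = 26.
q_2 = 26 > 11, so the last convergent with denominator <= 11 is p_1/q_1 = 16/5.
The closest fraction with denominator <= 11 is either p_1/q_1 or the intermediate fraction (k*p_1 + p_0)/(k*q_1 + q_0) with the largest k >= 1 whose denominator stays <= 11; these approach x as k grows, and every other convergent or intermediate fraction in range is farther away.
Largest k: floor((11 - q_0)/q_1) = floor((11 - 1)/5) = 2.
That gives (2*16 + 3)/(2*5 + 1) = 35/11.
Compare the errors: |x - 16/5| = |265*5 - 16*83|/(83*5) = 3/415, and |x - 35/11| = |265*11 - 35*83|/(83*11) = 10/913.
Cross-multiplying, 3*913 = 2739 < 4150 = 10*415, so 3/415 is smaller: the convergent 16/5 is closer to x than 35/11.

16/5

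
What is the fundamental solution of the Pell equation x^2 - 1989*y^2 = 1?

(x, y) = (5544449, 124320)

First expand sqrt(1989) as a continued fraction. With x_i = (sqrt(1989) + m_i)/d_i and (m_0, d_0) = (0, 1): a_0 = floor(sqrt(1989)) = 44, since 44^2 = 1936 <= 1989 < 2025 = 45^2.
Iterate m_{i+1} = d_i*a_i - m_i, d_{i+1} = (1989 - m_{i+1}^2)/d_i, a_{i+1} = floor((a_0 + m_{i+1})/d_{i+1}):
  m_1 = 1*44 - 0 = 44, d_1 = (1989 - 44^2)/1 = 53/1 = 53, a_1 = floor((44 + 44)/53) = 1.
  m_2 = 53*1 - 44 = 9, d_2 = (1989 - 9^2)/53 = 1908/53 = 36, a_2 = floor((44 + 9)/36) = 1.
  m_3 = 36*1 - 9 = 27, d_3 = (1989 - 27^2)/36 = 1260/36 = 35, a_3 = floor((44 + 27)/35) = 2.
  m_4 = 35*2 - 27 = 43, d_4 = (1989 - 43^2)/35 = 140/35 = 4, a_4 = floor((44 + 43)/4) = 21.
  m_5 = 4*21 - 43 = 41, d_5 = (1989 - 41^2)/4 = 308/4 = 77, a_5 = floor((44 + 41)/77) = 1.
  m_6 = 77*1 - 41 = 36, d_6 = (1989 - 36^2)/77 = 693/77 = 9, a_6 = floor((44 + 36)/9) = 8.
  m_7 = 9*8 - 36 = 36, d_7 = (1989 - 36^2)/9 = 693/9 = 77, a_7 = floor((44 + 36)/77) = 1.
  m_8 = 77*1 - 36 = 41, d_8 = (1989 - 41^2)/77 = 308/77 = 4, a_8 = floor((44 + 41)/4) = 21.
  m_9 = 4*21 - 41 = 43, d_9 = (1989 - 43^2)/4 = 140/4 = 35, a_9 = floor((44 + 43)/35) = 2.
  m_10 = 35*2 - 43 = 27, d_10 = (1989 - 27^2)/35 = 1260/35 = 36, a_10 = floor((44 + 27)/36) = 1.
  m_11 = 36*1 - 27 = 9, d_11 = (1989 - 9^2)/36 = 1908/36 = 53, a_11 = floor((44 + 9)/53) = 1.
  m_12 = 53*1 - 9 = 44, d_12 = (1989 - 44^2)/53 = 53/53 = 1, a_12 = floor((44 + 44)/1) = 88.
  m_13 = 1*88 - 44 = 44, d_13 = (1989 - 44^2)/1 = 53/1 = 53: (m_13, d_13) = (m_1, d_1) = (44, 53), so from here the quotients repeat a_1, ..., a_12; the period length is 12.
So sqrt(1989) = [44; (1, 1, 2, 21, 1, 8, 1, 21, 2, 1, 1, 88)] with period length k = 12.
k is even, so the fundamental solution of x^2 - 1989y^2 = 1 is (p_{k-1}, q_{k-1}) = (p_11, q_11); compute convergents through index 11.
Convergents (p_i = a_i*p_{i-1} + p_{i-2}, q_i = a_i*q_{i-1} + q_{i-2} with p_{-2}=0, p_{-1}=1, q_{-2}=1, q_{-1}=0):
  i=0: a_0=44, p_0 = 44*1 + 0 = 44, q_0 = 44*0 + 1 = 1.
  i=1: a_1=1, p_1 = 1*44 + 1 = 45, q_1 = 1*1 + 0 = 1.
  i=2: a_2=1, p_2 = 1*45 + 44 = 89, q_2 = 1*1 + 1 = 2.
  i=3: a_3=2, p_3 = 2*89 + 45 = 223, q_3 = 2*2 + 1 = 5.
  i=4: a_4=21, p_4 = 21*223 + 89 = 4772, q_4 = 21*5 + 2 = 107.
  i=5: a_5=1, p_5 = 1*4772 + 223 = 4995, q_5 = 1*107 + 5 = 112.
  i=6: a_6=8, p_6 = 8*4995 + 4772 = 44732, q_6 = 8*112 + 107 = 1003.
  i=7: a_7=1, p_7 = 1*44732 + 4995 = 49727, q_7 = 1*1003 + 112 = 1115.
  i=8: a_8=21, p_8 = 21*49727 + 44732 = 1088999, q_8 = 21*1115 + 1003 = 24418.
  i=9: a_9=2, p_9 = 2*1088999 + 49727 = 2227725, q_9 = 2*24418 + 1115 = 49951.
  i=10: a_10=1, p_10 = 1*2227725 + 1088999 = 3316724, q_10 = 1*49951 + 24418 = 74369.
  i=11: a_11=1, p_11 = 1*3316724 + 2227725 = 5544449, q_11 = 1*74369 + 49951 = 124320.
Check: 5544449^2 - 1989*124320^2 = 30740914713601 - 30740914713600 = 1, so (x, y) = (5544449, 124320) solves the equation, and by the theorem it is the least positive solution.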